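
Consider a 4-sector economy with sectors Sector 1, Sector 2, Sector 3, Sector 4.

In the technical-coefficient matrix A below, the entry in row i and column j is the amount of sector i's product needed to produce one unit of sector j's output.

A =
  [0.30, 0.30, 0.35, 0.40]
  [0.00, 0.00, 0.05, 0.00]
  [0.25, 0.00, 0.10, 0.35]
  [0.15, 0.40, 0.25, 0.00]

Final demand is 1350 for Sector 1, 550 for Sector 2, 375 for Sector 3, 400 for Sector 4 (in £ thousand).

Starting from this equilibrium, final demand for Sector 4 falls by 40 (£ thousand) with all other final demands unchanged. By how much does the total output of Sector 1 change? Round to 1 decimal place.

Δx_1 = -52.4

I − A =
  [   0.70    -0.30    -0.35    -0.40]
  [   0.00     1.00    -0.05     0.00]
  [  -0.25     0.00     0.90    -0.35]
  [  -0.15    -0.40    -0.25     1.00]
Compute the cofactors C_ij = (−1)^(i+j)·(3×3 minor ij) of I−A; the adjugate is their transpose:
adj(I−A) = Cᵀ =
  [ 0.805500   0.436750   0.473000   0.487750]
  [ 0.015125   0.383875   0.032000   0.017250]
  [ 0.302500   0.228750   0.640000   0.345000]
  [ 0.202500   0.276250   0.243750   0.538750]
det(I−A) = Σ_j (I−A)_1j·C_1j = (0.70)(0.805500) + (-0.30)(0.015125) + (-0.35)(0.302500) + (-0.40)(0.202500) = 0.3724375
(I − A)⁻¹ = adj(I−A) / det(I−A) ≈
  [   2.1628     1.1727     1.2700     1.3096]
  [   0.0406     1.0307     0.0859     0.0463]
  [   0.8122     0.6142     1.7184     0.9263]
  [   0.5437     0.7417     0.6545     1.4466]
Δx = (I − A)⁻¹ Δd with Δd having -40 in the Sector 4 component and 0 elsewhere.
So Δx_1 = L_14 · (-40), where L_14 = adj(I−A)_14 / det(I−A) = 0.487750 / 0.3724375.
Δx_1 = 0.487750 × (-40) / 0.3724375 = -19.51 / 0.3724375 ≈ -52.4.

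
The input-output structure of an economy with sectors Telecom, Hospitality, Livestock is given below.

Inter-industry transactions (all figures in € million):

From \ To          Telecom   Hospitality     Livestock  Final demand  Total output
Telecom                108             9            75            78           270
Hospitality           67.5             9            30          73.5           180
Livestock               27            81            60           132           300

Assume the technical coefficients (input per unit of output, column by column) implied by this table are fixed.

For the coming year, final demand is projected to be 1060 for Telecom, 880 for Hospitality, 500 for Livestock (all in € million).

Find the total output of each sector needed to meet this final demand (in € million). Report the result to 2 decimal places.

Technical coefficients a_ij = z_ij / X_j:
  a_TT = 108/270 = 0.40, a_HT = 67.5/270 = 0.25, a_LT = 27/270 = 0.10
  a_TH = 9/180 = 0.05, a_HH = 9/180 = 0.05, a_LH = 81/180 = 0.45
  a_TL = 75/300 = 0.25, a_HL = 30/300 = 0.10, a_LL = 60/300 = 0.20
I − A =
  [   0.60    -0.05    -0.25]
  [  -0.25     0.95    -0.10]
  [  -0.10    -0.45     0.80]
Cofactors of I−A, C_ij = (−1)^(i+j)·(minor ij) (rows/columns in the sector order above):
  C_11 = (0.95)(0.80) − (-0.10)(-0.45) = 0.7150
  C_12 = −[(-0.25)(0.80) − (-0.10)(-0.10)] = 0.2100
  C_13 = (-0.25)(-0.45) − (0.95)(-0.10) = 0.2075
  C_21 = −[(-0.05)(0.80) − (-0.25)(-0.45)] = 0.1525
  C_22 = (0.60)(0.80) − (-0.25)(-0.10) = 0.4550
  C_23 = −[(0.60)(-0.45) − (-0.05)(-0.10)] = 0.2750
  C_31 = (-0.05)(-0.10) − (-0.25)(0.95) = 0.2425
  C_32 = −[(0.60)(-0.10) − (-0.25)(-0.25)] = 0.1225
  C_33 = (0.60)(0.95) − (-0.05)(-0.25) = 0.5575
det(I−A) = Σ_j (I−A)_1j·C_1j = (0.60)(0.7150) + (-0.05)(0.2100) + (-0.25)(0.2075) = 0.366625
adj(I−A) = Cᵀ =
  [ 0.7150   0.1525   0.2425]
  [ 0.2100   0.4550   0.1225]
  [ 0.2075   0.2750   0.5575]
(I − A)⁻¹ = adj(I−A) / det(I−A) ≈
  [   1.9502     0.4160     0.6614]
  [   0.5728     1.2411     0.3341]
  [   0.5660     0.7501     1.5206]
x = (I − A)⁻¹ d = adj(I−A)·d / det(I−A), with det(I−A) = 0.366625:
  x_T = (0.7150·1060 + 0.1525·880 + 0.2425·500) / 0.366625 = 1013.35 / 0.366625 ≈ 2764.00
  x_H = (0.2100·1060 + 0.4550·880 + 0.1225·500) / 0.366625 = 684.25 / 0.366625 ≈ 1866.35
  x_L = (0.2075·1060 + 0.2750·880 + 0.5575·500) / 0.366625 = 740.70 / 0.366625 ≈ 2020.32

x_T = 2764.00, x_H = 1866.35, x_L = 2020.32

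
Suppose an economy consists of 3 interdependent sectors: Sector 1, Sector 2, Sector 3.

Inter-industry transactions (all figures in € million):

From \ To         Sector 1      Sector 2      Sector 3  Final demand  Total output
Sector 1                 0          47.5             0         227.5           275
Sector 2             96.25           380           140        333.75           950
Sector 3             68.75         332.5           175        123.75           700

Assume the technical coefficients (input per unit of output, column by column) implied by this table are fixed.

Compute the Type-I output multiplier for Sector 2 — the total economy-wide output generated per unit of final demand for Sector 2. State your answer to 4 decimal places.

Technical coefficients a_ij = z_ij / X_j:
  a_11 = 0/275 = 0.00, a_21 = 96.25/275 = 0.35, a_31 = 68.75/275 = 0.25
  a_12 = 47.5/950 = 0.05, a_22 = 380/950 = 0.40, a_32 = 332.5/950 = 0.35
  a_13 = 0/700 = 0.00, a_23 = 140/700 = 0.20, a_33 = 175/700 = 0.25
I − A =
  [   1.00    -0.05     0.00]
  [  -0.35     0.60    -0.20]
  [  -0.25    -0.35     0.75]
Cofactors of I−A, C_ij = (−1)^(i+j)·(minor ij) (rows/columns in the sector order above):
  C_11 = (0.60)(0.75) − (-0.20)(-0.35) = 0.3800
  C_12 = −[(-0.35)(0.75) − (-0.20)(-0.25)] = 0.3125
  C_13 = (-0.35)(-0.35) − (0.60)(-0.25) = 0.2725
  C_21 = −[(-0.05)(0.75) − (0.00)(-0.35)] = 0.0375
  C_22 = (1.00)(0.75) − (0.00)(-0.25) = 0.7500
  C_23 = −[(1.00)(-0.35) − (-0.05)(-0.25)] = 0.3625
  C_31 = (-0.05)(-0.20) − (0.00)(0.60) = 0.0100
  C_32 = −[(1.00)(-0.20) − (0.00)(-0.35)] = 0.2000
  C_33 = (1.00)(0.60) − (-0.05)(-0.35) = 0.5825
det(I−A) = Σ_j (I−A)_1j·C_1j = (1.00)(0.3800) + (-0.05)(0.3125) + (0.00)(0.2725) = 0.364375
adj(I−A) = Cᵀ =
  [ 0.3800   0.0375   0.0100]
  [ 0.3125   0.7500   0.2000]
  [ 0.2725   0.3625   0.5825]
(I − A)⁻¹ = adj(I−A) / det(I−A) ≈
  [   1.04288     0.10292     0.02744]
  [   0.85763     2.05832     0.54889]
  [   0.74786     0.99485     1.59863]
The output multiplier for sector j is the column-j sum of the Leontief inverse (I − A)⁻¹ = adj(I−A) / det(I−A).
Column 2 of adj(I−A): (0.0375, 0.7500, 0.3625); det(I−A) = 0.364375.
m_2 = (0.0375 + 0.7500 + 0.3625) / 0.364375 = 1.15 / 0.364375 ≈ 3.1561.

m_2 = 3.1561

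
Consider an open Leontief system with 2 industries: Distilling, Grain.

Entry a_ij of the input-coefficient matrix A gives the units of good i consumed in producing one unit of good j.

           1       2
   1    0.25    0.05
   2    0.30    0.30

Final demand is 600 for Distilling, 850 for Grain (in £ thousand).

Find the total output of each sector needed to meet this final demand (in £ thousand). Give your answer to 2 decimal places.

I − A =
  [   0.75    -0.05]
  [  -0.30     0.70]
det(I−A) = (0.75)(0.70) − (-0.05)(-0.30) = 0.5100
adj(I−A) = [[0.70, 0.05], [0.30, 0.75]]
(I − A)⁻¹ = adj(I−A) / det(I−A) ≈
  [   1.3725     0.0980]
  [   0.5882     1.4706]
x = (I − A)⁻¹ d = adj(I−A)·d / det(I−A), with det(I−A) = 0.5100:
  x_1 = (0.70·600 + 0.05·850) / 0.5100 = 462.50 / 0.5100 ≈ 906.86
  x_2 = (0.30·600 + 0.75·850) / 0.5100 = 817.50 / 0.5100 ≈ 1602.94

x_1 = 906.86, x_2 = 1602.94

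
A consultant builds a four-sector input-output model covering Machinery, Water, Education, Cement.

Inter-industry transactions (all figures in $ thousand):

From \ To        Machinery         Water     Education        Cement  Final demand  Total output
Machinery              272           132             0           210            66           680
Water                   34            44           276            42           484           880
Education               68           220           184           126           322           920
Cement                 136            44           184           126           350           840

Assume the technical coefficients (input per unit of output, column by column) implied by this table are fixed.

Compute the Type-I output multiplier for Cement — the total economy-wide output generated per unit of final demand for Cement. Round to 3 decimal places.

Technical coefficients a_ij = z_ij / X_j:
  a_MM = 272/680 = 0.40, a_WM = 34/680 = 0.05, a_EM = 68/680 = 0.10, a_CM = 136/680 = 0.20
  a_MW = 132/880 = 0.15, a_WW = 44/880 = 0.05, a_EW = 220/880 = 0.25, a_CW = 44/880 = 0.05
  a_ME = 0/920 = 0.00, a_WE = 276/920 = 0.30, a_EE = 184/920 = 0.20, a_CE = 184/920 = 0.20
  a_MC = 210/840 = 0.25, a_WC = 42/840 = 0.05, a_EC = 126/840 = 0.15, a_CC = 126/840 = 0.15
I − A =
  [   0.60    -0.15     0.00    -0.25]
  [  -0.05     0.95    -0.30    -0.05]
  [  -0.10    -0.25     0.80    -0.15]
  [  -0.20    -0.05    -0.20     0.85]
Compute the cofactors C_ij = (−1)^(i+j)·(3×3 minor ij) of I−A; the adjugate is their transpose:
adj(I−A) = Cᵀ =
  [ 0.5470   0.1200   0.0910   0.1840]
  [ 0.0760   0.3450   0.1465   0.0685]
  [ 0.1225   0.1380   0.4270   0.1195]
  [ 0.1620   0.0810   0.1305   0.4005]
det(I−A) = Σ_j (I−A)_1j·C_1j = (0.60)(0.5470) + (-0.15)(0.0760) + (0.00)(0.1225) + (-0.25)(0.1620) = 0.2763
(I − A)⁻¹ = adj(I−A) / det(I−A) ≈
  [   1.9797     0.4343     0.3294     0.6659]
  [   0.2751     1.2486     0.5302     0.2479]
  [   0.4434     0.4995     1.5454     0.4325]
  [   0.5863     0.2932     0.4723     1.4495]
The output multiplier for sector j is the column-j sum of the Leontief inverse (I − A)⁻¹ = adj(I−A) / det(I−A).
Column C of adj(I−A): (0.1840, 0.0685, 0.1195, 0.4005); det(I−A) = 0.2763.
m_C = (0.1840 + 0.0685 + 0.1195 + 0.4005) / 0.2763 = 0.7725 / 0.2763 ≈ 2.796.

m_C = 2.796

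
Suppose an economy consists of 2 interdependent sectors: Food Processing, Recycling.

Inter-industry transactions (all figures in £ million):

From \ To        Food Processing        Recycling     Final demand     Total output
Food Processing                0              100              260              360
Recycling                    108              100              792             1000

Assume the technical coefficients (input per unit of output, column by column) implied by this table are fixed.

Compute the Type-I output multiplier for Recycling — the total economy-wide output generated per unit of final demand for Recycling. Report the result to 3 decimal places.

m_2 = 1.264

Technical coefficients a_ij = z_ij / X_j:
  a_11 = 0/360 = 0.00, a_21 = 108/360 = 0.30
  a_12 = 100/1000 = 0.10, a_22 = 100/1000 = 0.10
I − A =
  [   1.00    -0.10]
  [  -0.30     0.90]
det(I−A) = (1.00)(0.90) − (-0.10)(-0.30) = 0.8700
adj(I−A) = [[0.90, 0.10], [0.30, 1.00]]
(I − A)⁻¹ = adj(I−A) / det(I−A) ≈
  [   1.0345     0.1149]
  [   0.3448     1.1494]
The output multiplier for sector j is the column-j sum of the Leontief inverse (I − A)⁻¹ = adj(I−A) / det(I−A).
Column 2 of adj(I−A): (0.10, 1.00); det(I−A) = 0.8700.
m_2 = (0.10 + 1.00) / 0.8700 = 1.10 / 0.8700 ≈ 1.264.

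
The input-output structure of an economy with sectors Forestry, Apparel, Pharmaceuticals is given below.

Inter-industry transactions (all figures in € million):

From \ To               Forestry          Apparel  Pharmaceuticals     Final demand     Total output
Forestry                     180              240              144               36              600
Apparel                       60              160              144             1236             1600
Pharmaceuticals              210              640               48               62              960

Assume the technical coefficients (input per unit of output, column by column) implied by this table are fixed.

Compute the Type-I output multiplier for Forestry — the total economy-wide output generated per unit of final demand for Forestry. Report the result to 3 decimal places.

Technical coefficients a_ij = z_ij / X_j:
  a_FF = 180/600 = 0.30, a_AF = 60/600 = 0.10, a_PF = 210/600 = 0.35
  a_FA = 240/1600 = 0.15, a_AA = 160/1600 = 0.10, a_PA = 640/1600 = 0.40
  a_FP = 144/960 = 0.15, a_AP = 144/960 = 0.15, a_PP = 48/960 = 0.05
I − A =
  [   0.70    -0.15    -0.15]
  [  -0.10     0.90    -0.15]
  [  -0.35    -0.40     0.95]
Cofactors of I−A, C_ij = (−1)^(i+j)·(minor ij) (rows/columns in the sector order above):
  C_11 = (0.90)(0.95) − (-0.15)(-0.40) = 0.7950
  C_12 = −[(-0.10)(0.95) − (-0.15)(-0.35)] = 0.1475
  C_13 = (-0.10)(-0.40) − (0.90)(-0.35) = 0.3550
  C_21 = −[(-0.15)(0.95) − (-0.15)(-0.40)] = 0.2025
  C_22 = (0.70)(0.95) − (-0.15)(-0.35) = 0.6125
  C_23 = −[(0.70)(-0.40) − (-0.15)(-0.35)] = 0.3325
  C_31 = (-0.15)(-0.15) − (-0.15)(0.90) = 0.1575
  C_32 = −[(0.70)(-0.15) − (-0.15)(-0.10)] = 0.1200
  C_33 = (0.70)(0.90) − (-0.15)(-0.10) = 0.6150
det(I−A) = Σ_j (I−A)_1j·C_1j = (0.70)(0.7950) + (-0.15)(0.1475) + (-0.15)(0.3550) = 0.481125
adj(I−A) = Cᵀ =
  [ 0.7950   0.2025   0.1575]
  [ 0.1475   0.6125   0.1200]
  [ 0.3550   0.3325   0.6150]
(I − A)⁻¹ = adj(I−A) / det(I−A) ≈
  [   1.6524     0.4209     0.3274]
  [   0.3066     1.2731     0.2494]
  [   0.7379     0.6911     1.2783]
The output multiplier for sector j is the column-j sum of the Leontief inverse (I − A)⁻¹ = adj(I−A) / det(I−A).
Column F of adj(I−A): (0.7950, 0.1475, 0.3550); det(I−A) = 0.481125.
m_F = (0.7950 + 0.1475 + 0.3550) / 0.481125 = 1.2975 / 0.481125 ≈ 2.697.

m_F = 2.697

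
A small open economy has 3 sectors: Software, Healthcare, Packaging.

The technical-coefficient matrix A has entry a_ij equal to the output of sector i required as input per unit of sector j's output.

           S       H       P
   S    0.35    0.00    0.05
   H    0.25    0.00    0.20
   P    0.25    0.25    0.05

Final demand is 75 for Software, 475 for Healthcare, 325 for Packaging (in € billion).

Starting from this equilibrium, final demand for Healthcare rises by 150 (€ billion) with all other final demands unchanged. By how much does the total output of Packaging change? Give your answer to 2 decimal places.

I − A =
  [   0.65     0.00    -0.05]
  [  -0.25     1.00    -0.20]
  [  -0.25    -0.25     0.95]
Cofactors of I−A, C_ij = (−1)^(i+j)·(minor ij) (rows/columns in the sector order above):
  C_11 = (1.00)(0.95) − (-0.20)(-0.25) = 0.9000
  C_12 = −[(-0.25)(0.95) − (-0.20)(-0.25)] = 0.2875
  C_13 = (-0.25)(-0.25) − (1.00)(-0.25) = 0.3125
  C_21 = −[(0.00)(0.95) − (-0.05)(-0.25)] = 0.0125
  C_22 = (0.65)(0.95) − (-0.05)(-0.25) = 0.6050
  C_23 = −[(0.65)(-0.25) − (0.00)(-0.25)] = 0.1625
  C_31 = (0.00)(-0.20) − (-0.05)(1.00) = 0.0500
  C_32 = −[(0.65)(-0.20) − (-0.05)(-0.25)] = 0.1425
  C_33 = (0.65)(1.00) − (0.00)(-0.25) = 0.6500
det(I−A) = Σ_j (I−A)_1j·C_1j = (0.65)(0.9000) + (0.00)(0.2875) + (-0.05)(0.3125) = 0.569375
adj(I−A) = Cᵀ =
  [ 0.9000   0.0125   0.0500]
  [ 0.2875   0.6050   0.1425]
  [ 0.3125   0.1625   0.6500]
(I − A)⁻¹ = adj(I−A) / det(I−A) ≈
  [   1.5807     0.0220     0.0878]
  [   0.5049     1.0626     0.2503]
  [   0.5488     0.2854     1.1416]
Δx = (I − A)⁻¹ Δd with Δd having +150 in the Healthcare component and 0 elsewhere.
So Δx_P = L_PH · (+150), where L_PH = adj(I−A)_PH / det(I−A) = 0.1625 / 0.569375.
Δx_P = 0.1625 × (+150) / 0.569375 = 24.375 / 0.569375 ≈ 42.81.

Δx_P = 42.81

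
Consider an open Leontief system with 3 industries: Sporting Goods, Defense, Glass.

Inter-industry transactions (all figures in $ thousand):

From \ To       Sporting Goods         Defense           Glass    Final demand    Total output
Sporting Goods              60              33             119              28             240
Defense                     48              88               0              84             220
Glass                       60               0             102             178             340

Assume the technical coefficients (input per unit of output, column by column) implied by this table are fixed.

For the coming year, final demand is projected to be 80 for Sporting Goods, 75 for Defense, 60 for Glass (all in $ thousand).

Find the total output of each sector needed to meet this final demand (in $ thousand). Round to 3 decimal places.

Technical coefficients a_ij = z_ij / X_j:
  a_11 = 60/240 = 0.25, a_21 = 48/240 = 0.20, a_31 = 60/240 = 0.25
  a_12 = 33/220 = 0.15, a_22 = 88/220 = 0.40, a_32 = 0/220 = 0.00
  a_13 = 119/340 = 0.35, a_23 = 0/340 = 0.00, a_33 = 102/340 = 0.30
I − A =
  [   0.75    -0.15    -0.35]
  [  -0.20     0.60     0.00]
  [  -0.25     0.00     0.70]
Cofactors of I−A, C_ij = (−1)^(i+j)·(minor ij) (rows/columns in the sector order above):
  C_11 = (0.60)(0.70) − (0.00)(0.00) = 0.4200
  C_12 = −[(-0.20)(0.70) − (0.00)(-0.25)] = 0.1400
  C_13 = (-0.20)(0.00) − (0.60)(-0.25) = 0.1500
  C_21 = −[(-0.15)(0.70) − (-0.35)(0.00)] = 0.1050
  C_22 = (0.75)(0.70) − (-0.35)(-0.25) = 0.4375
  C_23 = −[(0.75)(0.00) − (-0.15)(-0.25)] = 0.0375
  C_31 = (-0.15)(0.00) − (-0.35)(0.60) = 0.2100
  C_32 = −[(0.75)(0.00) − (-0.35)(-0.20)] = 0.0700
  C_33 = (0.75)(0.60) − (-0.15)(-0.20) = 0.4200
det(I−A) = Σ_j (I−A)_1j·C_1j = (0.75)(0.4200) + (-0.15)(0.1400) + (-0.35)(0.1500) = 0.2415
adj(I−A) = Cᵀ =
  [ 0.4200   0.1050   0.2100]
  [ 0.1400   0.4375   0.0700]
  [ 0.1500   0.0375   0.4200]
(I − A)⁻¹ = adj(I−A) / det(I−A) ≈
  [   1.7391     0.4348     0.8696]
  [   0.5797     1.8116     0.2899]
  [   0.6211     0.1553     1.7391]
x = (I − A)⁻¹ d = adj(I−A)·d / det(I−A), with det(I−A) = 0.2415:
  x_1 = (0.4200·80 + 0.1050·75 + 0.2100·60) / 0.2415 = 54.075 / 0.2415 ≈ 223.913
  x_2 = (0.1400·80 + 0.4375·75 + 0.0700·60) / 0.2415 = 48.2125 / 0.2415 ≈ 199.638
  x_3 = (0.1500·80 + 0.0375·75 + 0.4200·60) / 0.2415 = 40.0125 / 0.2415 ≈ 165.683

x_1 = 223.913, x_2 = 199.638, x_3 = 165.683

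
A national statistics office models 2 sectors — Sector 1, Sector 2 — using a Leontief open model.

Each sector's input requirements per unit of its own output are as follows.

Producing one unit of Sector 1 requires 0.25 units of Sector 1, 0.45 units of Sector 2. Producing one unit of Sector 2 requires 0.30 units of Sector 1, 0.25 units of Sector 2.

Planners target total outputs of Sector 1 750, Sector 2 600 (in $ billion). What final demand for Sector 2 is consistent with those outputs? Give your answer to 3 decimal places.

I − A =
  [   0.75    -0.30]
  [  -0.45     0.75]
d = (I − A) x:
  d_1 = (+0.75)·750 + (-0.30)·600 = 382.500
  d_2 = (-0.45)·750 + (+0.75)·600 = 112.500

d_2 = 112.500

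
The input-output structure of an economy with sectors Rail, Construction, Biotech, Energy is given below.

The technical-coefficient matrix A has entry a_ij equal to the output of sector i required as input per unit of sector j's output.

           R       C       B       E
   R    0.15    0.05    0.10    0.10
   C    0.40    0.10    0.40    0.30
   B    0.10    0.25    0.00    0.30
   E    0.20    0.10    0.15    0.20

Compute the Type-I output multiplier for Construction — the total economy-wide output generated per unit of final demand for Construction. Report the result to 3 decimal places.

m_C = 2.547

I − A =
  [   0.85    -0.05    -0.10    -0.10]
  [  -0.40     0.90    -0.40    -0.30]
  [  -0.10    -0.25     1.00    -0.30]
  [  -0.20    -0.10    -0.15     0.80]
Compute the cofactors C_ij = (−1)^(i+j)·(3×3 minor ij) of I−A; the adjugate is their transpose:
adj(I−A) = Cᵀ =
  [ 0.546250   0.074500   0.104750   0.135500]
  [ 0.422500   0.606250   0.346250   0.410000]
  [ 0.230000   0.198500   0.545500   0.307750]
  [ 0.232500   0.131625   0.171750   0.639000]
det(I−A) = Σ_j (I−A)_1j·C_1j = (0.85)(0.546250) + (-0.05)(0.422500) + (-0.10)(0.230000) + (-0.10)(0.232500) = 0.3969375
(I − A)⁻¹ = adj(I−A) / det(I−A) ≈
  [   1.3762     0.1877     0.2639     0.3414]
  [   1.0644     1.5273     0.8723     1.0329]
  [   0.5794     0.5001     1.3743     0.7753]
  [   0.5857     0.3316     0.4327     1.6098]
The output multiplier for sector j is the column-j sum of the Leontief inverse (I − A)⁻¹ = adj(I−A) / det(I−A).
Column C of adj(I−A): (0.074500, 0.606250, 0.198500, 0.131625); det(I−A) = 0.3969375.
m_C = (0.074500 + 0.606250 + 0.198500 + 0.131625) / 0.3969375 = 1.010875 / 0.3969375 ≈ 2.547.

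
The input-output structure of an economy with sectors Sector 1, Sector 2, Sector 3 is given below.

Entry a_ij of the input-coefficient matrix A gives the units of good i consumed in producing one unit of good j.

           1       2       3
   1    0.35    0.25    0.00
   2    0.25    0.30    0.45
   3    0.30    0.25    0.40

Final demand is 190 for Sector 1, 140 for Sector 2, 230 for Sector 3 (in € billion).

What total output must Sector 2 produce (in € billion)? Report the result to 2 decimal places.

I − A =
  [   0.65    -0.25     0.00]
  [  -0.25     0.70    -0.45]
  [  -0.30    -0.25     0.60]
Cofactors of I−A, C_ij = (−1)^(i+j)·(minor ij) (rows/columns in the sector order above):
  C_11 = (0.70)(0.60) − (-0.45)(-0.25) = 0.3075
  C_12 = −[(-0.25)(0.60) − (-0.45)(-0.30)] = 0.2850
  C_13 = (-0.25)(-0.25) − (0.70)(-0.30) = 0.2725
  C_21 = −[(-0.25)(0.60) − (0.00)(-0.25)] = 0.1500
  C_22 = (0.65)(0.60) − (0.00)(-0.30) = 0.3900
  C_23 = −[(0.65)(-0.25) − (-0.25)(-0.30)] = 0.2375
  C_31 = (-0.25)(-0.45) − (0.00)(0.70) = 0.1125
  C_32 = −[(0.65)(-0.45) − (0.00)(-0.25)] = 0.2925
  C_33 = (0.65)(0.70) − (-0.25)(-0.25) = 0.3925
det(I−A) = Σ_j (I−A)_1j·C_1j = (0.65)(0.3075) + (-0.25)(0.2850) + (0.00)(0.2725) = 0.128625
adj(I−A) = Cᵀ =
  [ 0.3075   0.1500   0.1125]
  [ 0.2850   0.3900   0.2925]
  [ 0.2725   0.2375   0.3925]
(I − A)⁻¹ = adj(I−A) / det(I−A) ≈
  [   2.3907     1.1662     0.8746]
  [   2.2157     3.0321     2.2741]
  [   2.1186     1.8465     3.0515]
x = (I − A)⁻¹ d = adj(I−A)·d / det(I−A), with det(I−A) = 0.128625:
  x_1 = (0.3075·190 + 0.1500·140 + 0.1125·230) / 0.128625 = 105.30 / 0.128625 ≈ 818.66
  x_2 = (0.2850·190 + 0.3900·140 + 0.2925·230) / 0.128625 = 176.025 / 0.128625 ≈ 1368.51
  x_3 = (0.2725·190 + 0.2375·140 + 0.3925·230) / 0.128625 = 175.30 / 0.128625 ≈ 1362.88

x_2 = 1368.51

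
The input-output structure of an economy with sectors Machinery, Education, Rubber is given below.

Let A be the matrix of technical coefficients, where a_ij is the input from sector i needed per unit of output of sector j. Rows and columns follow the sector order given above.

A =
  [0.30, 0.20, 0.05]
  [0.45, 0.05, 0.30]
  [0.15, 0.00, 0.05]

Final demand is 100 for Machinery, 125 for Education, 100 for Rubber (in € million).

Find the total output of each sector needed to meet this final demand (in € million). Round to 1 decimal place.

I − A =
  [   0.70    -0.20    -0.05]
  [  -0.45     0.95    -0.30]
  [  -0.15     0.00     0.95]
Cofactors of I−A, C_ij = (−1)^(i+j)·(minor ij) (rows/columns in the sector order above):
  C_11 = (0.95)(0.95) − (-0.30)(0.00) = 0.9025
  C_12 = −[(-0.45)(0.95) − (-0.30)(-0.15)] = 0.4725
  C_13 = (-0.45)(0.00) − (0.95)(-0.15) = 0.1425
  C_21 = −[(-0.20)(0.95) − (-0.05)(0.00)] = 0.1900
  C_22 = (0.70)(0.95) − (-0.05)(-0.15) = 0.6575
  C_23 = −[(0.70)(0.00) − (-0.20)(-0.15)] = 0.0300
  C_31 = (-0.20)(-0.30) − (-0.05)(0.95) = 0.1075
  C_32 = −[(0.70)(-0.30) − (-0.05)(-0.45)] = 0.2325
  C_33 = (0.70)(0.95) − (-0.20)(-0.45) = 0.5750
det(I−A) = Σ_j (I−A)_1j·C_1j = (0.70)(0.9025) + (-0.20)(0.4725) + (-0.05)(0.1425) = 0.530125
adj(I−A) = Cᵀ =
  [ 0.9025   0.1900   0.1075]
  [ 0.4725   0.6575   0.2325]
  [ 0.1425   0.0300   0.5750]
(I − A)⁻¹ = adj(I−A) / det(I−A) ≈
  [   1.7024     0.3584     0.2028]
  [   0.8913     1.2403     0.4386]
  [   0.2688     0.0566     1.0846]
x = (I − A)⁻¹ d = adj(I−A)·d / det(I−A), with det(I−A) = 0.530125:
  x_M = (0.9025·100 + 0.1900·125 + 0.1075·100) / 0.530125 = 124.75 / 0.530125 ≈ 235.3
  x_E = (0.4725·100 + 0.6575·125 + 0.2325·100) / 0.530125 = 152.6875 / 0.530125 ≈ 288.0
  x_R = (0.1425·100 + 0.0300·125 + 0.5750·100) / 0.530125 = 75.50 / 0.530125 ≈ 142.4

x_M = 235.3, x_E = 288.0, x_R = 142.4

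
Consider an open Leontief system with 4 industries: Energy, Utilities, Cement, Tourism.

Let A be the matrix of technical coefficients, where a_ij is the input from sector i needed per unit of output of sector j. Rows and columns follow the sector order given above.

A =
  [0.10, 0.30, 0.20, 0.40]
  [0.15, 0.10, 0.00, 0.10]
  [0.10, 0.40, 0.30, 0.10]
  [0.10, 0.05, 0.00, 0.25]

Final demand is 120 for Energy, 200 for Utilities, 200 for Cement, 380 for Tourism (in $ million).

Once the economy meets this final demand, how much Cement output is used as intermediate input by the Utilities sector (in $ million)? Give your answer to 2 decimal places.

z_CU = 163.95

I − A =
  [   0.90    -0.30    -0.20    -0.40]
  [  -0.15     0.90     0.00    -0.10]
  [  -0.10    -0.40     0.70    -0.10]
  [  -0.10    -0.05     0.00     0.75]
Compute the cofactors C_ij = (−1)^(i+j)·(3×3 minor ij) of I−A; the adjugate is their transpose:
adj(I−A) = Cᵀ =
  [ 0.46900   0.23250   0.13400   0.29900]
  [ 0.08575   0.42750   0.02450   0.10600]
  [ 0.12575   0.28600   0.52725   0.17550]
  [ 0.06825   0.05950   0.01950   0.50550]
det(I−A) = Σ_j (I−A)_1j·C_1j = (0.90)(0.46900) + (-0.30)(0.08575) + (-0.20)(0.12575) + (-0.40)(0.06825) = 0.343925
(I − A)⁻¹ = adj(I−A) / det(I−A) ≈
  [   1.3637     0.6760     0.3896     0.8694]
  [   0.2493     1.2430     0.0712     0.3082]
  [   0.3656     0.8316     1.5330     0.5103]
  [   0.1984     0.1730     0.0567     1.4698]
First solve x = (I − A)⁻¹ d = adj(I−A)·d / det(I−A); in particular x_U = (0.08575·120 + 0.42750·200 + 0.02450·200 + 0.10600·380) / 0.343925 = 140.97 / 0.343925 ≈ 409.8859.
Intermediate flow from C to U: z_CU = a_CU · x_U = 0.40 × 140.97 / 0.343925 = 56.388 / 0.343925 ≈ 163.95.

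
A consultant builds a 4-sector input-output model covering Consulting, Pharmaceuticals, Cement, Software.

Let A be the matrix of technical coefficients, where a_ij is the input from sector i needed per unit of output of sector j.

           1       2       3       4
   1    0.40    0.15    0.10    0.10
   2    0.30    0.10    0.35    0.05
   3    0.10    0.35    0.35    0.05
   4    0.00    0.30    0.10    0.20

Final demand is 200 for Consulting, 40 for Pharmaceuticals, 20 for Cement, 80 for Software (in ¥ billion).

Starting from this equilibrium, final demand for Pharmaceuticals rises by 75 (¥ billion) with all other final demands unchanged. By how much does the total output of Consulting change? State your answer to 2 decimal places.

I − A =
  [   0.60    -0.15    -0.10    -0.10]
  [  -0.30     0.90    -0.35    -0.05]
  [  -0.10    -0.35     0.65    -0.05]
  [   0.00    -0.30    -0.10     0.80]
Compute the cofactors C_ij = (−1)^(i+j)·(3×3 minor ij) of I−A; the adjugate is their transpose:
adj(I−A) = Cᵀ =
  [ 0.34875   0.12975   0.13275   0.06000]
  [ 0.18300   0.30000   0.19800   0.05400]
  [ 0.15900   0.19200   0.37800   0.05550]
  [ 0.08850   0.13650   0.12150   0.22350]
det(I−A) = Σ_j (I−A)_1j·C_1j = (0.60)(0.34875) + (-0.15)(0.18300) + (-0.10)(0.15900) + (-0.10)(0.08850) = 0.15705
(I − A)⁻¹ = adj(I−A) / det(I−A) ≈
  [   2.2206     0.8262     0.8453     0.3820]
  [   1.1652     1.9102     1.2607     0.3438]
  [   1.0124     1.2225     2.4069     0.3534]
  [   0.5635     0.8691     0.7736     1.4231]
Δx = (I − A)⁻¹ Δd with Δd having +75 in the Pharmaceuticals component and 0 elsewhere.
So Δx_1 = L_12 · (+75), where L_12 = adj(I−A)_12 / det(I−A) = 0.12975 / 0.15705.
Δx_1 = 0.12975 × (+75) / 0.15705 = 9.73125 / 0.15705 ≈ 61.96.

Δx_1 = 61.96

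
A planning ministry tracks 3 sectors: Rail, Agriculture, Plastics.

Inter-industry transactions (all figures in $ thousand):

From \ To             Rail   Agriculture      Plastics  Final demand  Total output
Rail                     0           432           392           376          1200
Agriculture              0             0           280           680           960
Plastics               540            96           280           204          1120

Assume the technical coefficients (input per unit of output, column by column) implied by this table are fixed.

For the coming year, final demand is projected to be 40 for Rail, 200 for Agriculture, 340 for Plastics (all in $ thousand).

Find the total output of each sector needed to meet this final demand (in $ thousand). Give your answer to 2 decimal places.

x_R = 504.47, x_A = 402.42, x_P = 809.67

Technical coefficients a_ij = z_ij / X_j:
  a_RR = 0/1200 = 0.00, a_AR = 0/1200 = 0.00, a_PR = 540/1200 = 0.45
  a_RA = 432/960 = 0.45, a_AA = 0/960 = 0.00, a_PA = 96/960 = 0.10
  a_RP = 392/1120 = 0.35, a_AP = 280/1120 = 0.25, a_PP = 280/1120 = 0.25
I − A =
  [   1.00    -0.45    -0.35]
  [   0.00     1.00    -0.25]
  [  -0.45    -0.10     0.75]
Cofactors of I−A, C_ij = (−1)^(i+j)·(minor ij) (rows/columns in the sector order above):
  C_11 = (1.00)(0.75) − (-0.25)(-0.10) = 0.7250
  C_12 = −[(0.00)(0.75) − (-0.25)(-0.45)] = 0.1125
  C_13 = (0.00)(-0.10) − (1.00)(-0.45) = 0.4500
  C_21 = −[(-0.45)(0.75) − (-0.35)(-0.10)] = 0.3725
  C_22 = (1.00)(0.75) − (-0.35)(-0.45) = 0.5925
  C_23 = −[(1.00)(-0.10) − (-0.45)(-0.45)] = 0.3025
  C_31 = (-0.45)(-0.25) − (-0.35)(1.00) = 0.4625
  C_32 = −[(1.00)(-0.25) − (-0.35)(0.00)] = 0.2500
  C_33 = (1.00)(1.00) − (-0.45)(0.00) = 1.0000
det(I−A) = Σ_j (I−A)_1j·C_1j = (1.00)(0.7250) + (-0.45)(0.1125) + (-0.35)(0.4500) = 0.516875
adj(I−A) = Cᵀ =
  [ 0.7250   0.3725   0.4625]
  [ 0.1125   0.5925   0.2500]
  [ 0.4500   0.3025   1.0000]
(I − A)⁻¹ = adj(I−A) / det(I−A) ≈
  [   1.4027     0.7207     0.8948]
  [   0.2177     1.1463     0.4837]
  [   0.8706     0.5852     1.9347]
x = (I − A)⁻¹ d = adj(I−A)·d / det(I−A), with det(I−A) = 0.516875:
  x_R = (0.7250·40 + 0.3725·200 + 0.4625·340) / 0.516875 = 260.75 / 0.516875 ≈ 504.47
  x_A = (0.1125·40 + 0.5925·200 + 0.2500·340) / 0.516875 = 208.00 / 0.516875 ≈ 402.42
  x_P = (0.4500·40 + 0.3025·200 + 1.0000·340) / 0.516875 = 418.50 / 0.516875 ≈ 809.67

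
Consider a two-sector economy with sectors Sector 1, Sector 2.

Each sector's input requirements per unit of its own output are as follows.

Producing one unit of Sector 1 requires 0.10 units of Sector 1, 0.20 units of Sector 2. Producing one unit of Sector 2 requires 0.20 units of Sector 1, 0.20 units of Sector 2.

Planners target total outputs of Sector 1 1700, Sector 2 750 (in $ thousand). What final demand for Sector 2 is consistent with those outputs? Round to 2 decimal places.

d_2 = 260.00

I − A =
  [   0.90    -0.20]
  [  -0.20     0.80]
d = (I − A) x:
  d_1 = (+0.90)·1700 + (-0.20)·750 = 1380.00
  d_2 = (-0.20)·1700 + (+0.80)·750 = 260.00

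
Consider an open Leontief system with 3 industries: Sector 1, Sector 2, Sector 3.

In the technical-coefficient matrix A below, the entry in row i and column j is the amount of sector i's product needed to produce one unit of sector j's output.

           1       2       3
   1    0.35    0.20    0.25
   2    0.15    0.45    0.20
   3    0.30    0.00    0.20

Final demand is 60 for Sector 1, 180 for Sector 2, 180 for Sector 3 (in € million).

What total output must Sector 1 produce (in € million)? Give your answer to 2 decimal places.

I − A =
  [   0.65    -0.20    -0.25]
  [  -0.15     0.55    -0.20]
  [  -0.30     0.00     0.80]
Cofactors of I−A, C_ij = (−1)^(i+j)·(minor ij) (rows/columns in the sector order above):
  C_11 = (0.55)(0.80) − (-0.20)(0.00) = 0.4400
  C_12 = −[(-0.15)(0.80) − (-0.20)(-0.30)] = 0.1800
  C_13 = (-0.15)(0.00) − (0.55)(-0.30) = 0.1650
  C_21 = −[(-0.20)(0.80) − (-0.25)(0.00)] = 0.1600
  C_22 = (0.65)(0.80) − (-0.25)(-0.30) = 0.4450
  C_23 = −[(0.65)(0.00) − (-0.20)(-0.30)] = 0.0600
  C_31 = (-0.20)(-0.20) − (-0.25)(0.55) = 0.1775
  C_32 = −[(0.65)(-0.20) − (-0.25)(-0.15)] = 0.1675
  C_33 = (0.65)(0.55) − (-0.20)(-0.15) = 0.3275
det(I−A) = Σ_j (I−A)_1j·C_1j = (0.65)(0.4400) + (-0.20)(0.1800) + (-0.25)(0.1650) = 0.20875
adj(I−A) = Cᵀ =
  [ 0.4400   0.1600   0.1775]
  [ 0.1800   0.4450   0.1675]
  [ 0.1650   0.0600   0.3275]
(I − A)⁻¹ = adj(I−A) / det(I−A) ≈
  [   2.1078     0.7665     0.8503]
  [   0.8623     2.1317     0.8024]
  [   0.7904     0.2874     1.5689]
x = (I − A)⁻¹ d = adj(I−A)·d / det(I−A), with det(I−A) = 0.20875:
  x_1 = (0.4400·60 + 0.1600·180 + 0.1775·180) / 0.20875 = 87.15 / 0.20875 ≈ 417.49
  x_2 = (0.1800·60 + 0.4450·180 + 0.1675·180) / 0.20875 = 121.05 / 0.20875 ≈ 579.88
  x_3 = (0.1650·60 + 0.0600·180 + 0.3275·180) / 0.20875 = 79.65 / 0.20875 ≈ 381.56

x_1 = 417.49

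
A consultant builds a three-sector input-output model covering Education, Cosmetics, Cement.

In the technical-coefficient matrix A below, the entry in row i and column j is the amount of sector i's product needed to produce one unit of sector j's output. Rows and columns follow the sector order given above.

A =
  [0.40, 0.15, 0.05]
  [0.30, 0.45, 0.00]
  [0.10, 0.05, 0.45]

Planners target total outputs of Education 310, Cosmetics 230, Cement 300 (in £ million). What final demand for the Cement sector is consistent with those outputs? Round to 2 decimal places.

d_3 = 122.50

I − A =
  [   0.60    -0.15    -0.05]
  [  -0.30     0.55     0.00]
  [  -0.10    -0.05     0.55]
d = (I − A) x:
  d_1 = (+0.60)·310 + (-0.15)·230 + (-0.05)·300 = 136.50
  d_2 = (-0.30)·310 + (+0.55)·230 + (+0.00)·300 = 33.50
  d_3 = (-0.10)·310 + (-0.05)·230 + (+0.55)·300 = 122.50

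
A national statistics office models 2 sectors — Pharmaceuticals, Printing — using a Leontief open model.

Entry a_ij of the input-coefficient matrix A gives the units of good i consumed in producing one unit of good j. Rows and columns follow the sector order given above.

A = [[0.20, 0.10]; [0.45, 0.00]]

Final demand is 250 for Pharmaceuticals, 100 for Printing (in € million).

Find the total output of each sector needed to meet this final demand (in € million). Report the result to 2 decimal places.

x_1 = 344.37, x_2 = 254.97

I − A =
  [   0.80    -0.10]
  [  -0.45     1.00]
det(I−A) = (0.80)(1.00) − (-0.10)(-0.45) = 0.7550
adj(I−A) = [[1.00, 0.10], [0.45, 0.80]]
(I − A)⁻¹ = adj(I−A) / det(I−A) ≈
  [   1.3245     0.1325]
  [   0.5960     1.0596]
x = (I − A)⁻¹ d = adj(I−A)·d / det(I−A), with det(I−A) = 0.7550:
  x_1 = (1.00·250 + 0.10·100) / 0.7550 = 260.00 / 0.7550 ≈ 344.37
  x_2 = (0.45·250 + 0.80·100) / 0.7550 = 192.50 / 0.7550 ≈ 254.97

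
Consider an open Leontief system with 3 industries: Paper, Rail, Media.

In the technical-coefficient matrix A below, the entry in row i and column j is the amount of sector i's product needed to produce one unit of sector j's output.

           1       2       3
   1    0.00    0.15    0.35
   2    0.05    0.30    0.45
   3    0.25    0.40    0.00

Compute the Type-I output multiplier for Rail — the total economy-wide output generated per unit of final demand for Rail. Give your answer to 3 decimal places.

m_2 = 3.837

I − A =
  [   1.00    -0.15    -0.35]
  [  -0.05     0.70    -0.45]
  [  -0.25    -0.40     1.00]
Cofactors of I−A, C_ij = (−1)^(i+j)·(minor ij) (rows/columns in the sector order above):
  C_11 = (0.70)(1.00) − (-0.45)(-0.40) = 0.5200
  C_12 = −[(-0.05)(1.00) − (-0.45)(-0.25)] = 0.1625
  C_13 = (-0.05)(-0.40) − (0.70)(-0.25) = 0.1950
  C_21 = −[(-0.15)(1.00) − (-0.35)(-0.40)] = 0.2900
  C_22 = (1.00)(1.00) − (-0.35)(-0.25) = 0.9125
  C_23 = −[(1.00)(-0.40) − (-0.15)(-0.25)] = 0.4375
  C_31 = (-0.15)(-0.45) − (-0.35)(0.70) = 0.3125
  C_32 = −[(1.00)(-0.45) − (-0.35)(-0.05)] = 0.4675
  C_33 = (1.00)(0.70) − (-0.15)(-0.05) = 0.6925
det(I−A) = Σ_j (I−A)_1j·C_1j = (1.00)(0.5200) + (-0.15)(0.1625) + (-0.35)(0.1950) = 0.427375
adj(I−A) = Cᵀ =
  [ 0.5200   0.2900   0.3125]
  [ 0.1625   0.9125   0.4675]
  [ 0.1950   0.4375   0.6925]
(I − A)⁻¹ = adj(I−A) / det(I−A) ≈
  [   1.2167     0.6786     0.7312]
  [   0.3802     2.1351     1.0939]
  [   0.4563     1.0237     1.6204]
The output multiplier for sector j is the column-j sum of the Leontief inverse (I − A)⁻¹ = adj(I−A) / det(I−A).
Column 2 of adj(I−A): (0.2900, 0.9125, 0.4375); det(I−A) = 0.427375.
m_2 = (0.2900 + 0.9125 + 0.4375) / 0.427375 = 1.64 / 0.427375 ≈ 3.837.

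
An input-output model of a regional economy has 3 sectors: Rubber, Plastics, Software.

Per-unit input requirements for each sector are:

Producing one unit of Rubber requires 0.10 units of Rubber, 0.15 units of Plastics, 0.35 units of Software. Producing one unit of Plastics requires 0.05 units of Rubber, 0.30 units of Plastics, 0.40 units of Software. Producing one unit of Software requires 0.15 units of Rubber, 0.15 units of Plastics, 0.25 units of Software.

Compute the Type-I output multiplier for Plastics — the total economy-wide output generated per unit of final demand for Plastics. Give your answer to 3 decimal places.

m_P = 3.011

I − A =
  [   0.90    -0.05    -0.15]
  [  -0.15     0.70    -0.15]
  [  -0.35    -0.40     0.75]
Cofactors of I−A, C_ij = (−1)^(i+j)·(minor ij) (rows/columns in the sector order above):
  C_11 = (0.70)(0.75) − (-0.15)(-0.40) = 0.4650
  C_12 = −[(-0.15)(0.75) − (-0.15)(-0.35)] = 0.1650
  C_13 = (-0.15)(-0.40) − (0.70)(-0.35) = 0.3050
  C_21 = −[(-0.05)(0.75) − (-0.15)(-0.40)] = 0.0975
  C_22 = (0.90)(0.75) − (-0.15)(-0.35) = 0.6225
  C_23 = −[(0.90)(-0.40) − (-0.05)(-0.35)] = 0.3775
  C_31 = (-0.05)(-0.15) − (-0.15)(0.70) = 0.1125
  C_32 = −[(0.90)(-0.15) − (-0.15)(-0.15)] = 0.1575
  C_33 = (0.90)(0.70) − (-0.05)(-0.15) = 0.6225
det(I−A) = Σ_j (I−A)_1j·C_1j = (0.90)(0.4650) + (-0.05)(0.1650) + (-0.15)(0.3050) = 0.3645
adj(I−A) = Cᵀ =
  [ 0.4650   0.0975   0.1125]
  [ 0.1650   0.6225   0.1575]
  [ 0.3050   0.3775   0.6225]
(I − A)⁻¹ = adj(I−A) / det(I−A) ≈
  [   1.2757     0.2675     0.3086]
  [   0.4527     1.7078     0.4321]
  [   0.8368     1.0357     1.7078]
The output multiplier for sector j is the column-j sum of the Leontief inverse (I − A)⁻¹ = adj(I−A) / det(I−A).
Column P of adj(I−A): (0.0975, 0.6225, 0.3775); det(I−A) = 0.3645.
m_P = (0.0975 + 0.6225 + 0.3775) / 0.3645 = 1.0975 / 0.3645 ≈ 3.011.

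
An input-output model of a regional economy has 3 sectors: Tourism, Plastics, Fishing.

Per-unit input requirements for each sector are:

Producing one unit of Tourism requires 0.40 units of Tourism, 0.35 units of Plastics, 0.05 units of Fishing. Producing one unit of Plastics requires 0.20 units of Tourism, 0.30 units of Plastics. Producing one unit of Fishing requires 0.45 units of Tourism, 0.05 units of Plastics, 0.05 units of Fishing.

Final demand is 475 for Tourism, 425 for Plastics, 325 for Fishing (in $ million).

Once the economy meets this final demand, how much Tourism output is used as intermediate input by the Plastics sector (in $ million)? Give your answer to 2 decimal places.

z_TP = 286.32

I − A =
  [   0.60    -0.20    -0.45]
  [  -0.35     0.70    -0.05]
  [  -0.05     0.00     0.95]
Cofactors of I−A, C_ij = (−1)^(i+j)·(minor ij) (rows/columns in the sector order above):
  C_11 = (0.70)(0.95) − (-0.05)(0.00) = 0.6650
  C_12 = −[(-0.35)(0.95) − (-0.05)(-0.05)] = 0.3350
  C_13 = (-0.35)(0.00) − (0.70)(-0.05) = 0.0350
  C_21 = −[(-0.20)(0.95) − (-0.45)(0.00)] = 0.1900
  C_22 = (0.60)(0.95) − (-0.45)(-0.05) = 0.5475
  C_23 = −[(0.60)(0.00) − (-0.20)(-0.05)] = 0.0100
  C_31 = (-0.20)(-0.05) − (-0.45)(0.70) = 0.3250
  C_32 = −[(0.60)(-0.05) − (-0.45)(-0.35)] = 0.1875
  C_33 = (0.60)(0.70) − (-0.20)(-0.35) = 0.3500
det(I−A) = Σ_j (I−A)_1j·C_1j = (0.60)(0.6650) + (-0.20)(0.3350) + (-0.45)(0.0350) = 0.31625
adj(I−A) = Cᵀ =
  [ 0.6650   0.1900   0.3250]
  [ 0.3350   0.5475   0.1875]
  [ 0.0350   0.0100   0.3500]
(I − A)⁻¹ = adj(I−A) / det(I−A) ≈
  [   2.1028     0.6008     1.0277]
  [   1.0593     1.7312     0.5929]
  [   0.1107     0.0316     1.1067]
First solve x = (I − A)⁻¹ d = adj(I−A)·d / det(I−A); in particular x_P = (0.3350·475 + 0.5475·425 + 0.1875·325) / 0.31625 = 452.75 / 0.31625 ≈ 1431.6206.
Intermediate flow from T to P: z_TP = a_TP · x_P = 0.20 × 452.75 / 0.31625 = 90.55 / 0.31625 ≈ 286.32.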